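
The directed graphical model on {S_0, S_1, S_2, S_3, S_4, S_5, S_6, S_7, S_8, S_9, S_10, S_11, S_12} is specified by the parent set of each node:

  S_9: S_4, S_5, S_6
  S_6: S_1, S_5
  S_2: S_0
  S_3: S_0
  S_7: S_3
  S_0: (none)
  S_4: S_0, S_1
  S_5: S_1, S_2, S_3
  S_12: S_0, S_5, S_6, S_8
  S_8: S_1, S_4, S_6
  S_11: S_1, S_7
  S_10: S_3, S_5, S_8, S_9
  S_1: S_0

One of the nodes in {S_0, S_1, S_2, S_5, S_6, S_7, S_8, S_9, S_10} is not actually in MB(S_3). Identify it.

S_6

S_3 has parent S_0.
S_3 has children S_5, S_7, S_10.
For each child, the remaining parents (spouses of S_3):
  parents(S_5) \ {S_3} = {S_1, S_2}.
  S_7: no additional parents.
  S_10's other parents are S_5, S_8, S_9.
MB(S_3) = {S_0, S_1, S_2, S_5, S_7, S_8, S_9, S_10}.
S_6 is neither a parent, child, nor co-parent of S_3, so it does not belong.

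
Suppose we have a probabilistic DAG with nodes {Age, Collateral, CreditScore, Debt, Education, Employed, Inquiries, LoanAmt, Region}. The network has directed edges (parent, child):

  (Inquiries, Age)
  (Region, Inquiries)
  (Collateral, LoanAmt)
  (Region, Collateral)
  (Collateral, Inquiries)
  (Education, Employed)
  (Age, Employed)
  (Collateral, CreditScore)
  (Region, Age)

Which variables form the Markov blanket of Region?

{Age, Collateral, Inquiries}

Region has no parents.
Region has children Age, Collateral, Inquiries.
Co-parents of Region (other parents of its children):
  Collateral: —
  Inquiries: Collateral
  Age: Inquiries
Union: {} ∪ {Age, Collateral, Inquiries} ∪ {Collateral, Inquiries} = {Age, Collateral, Inquiries}.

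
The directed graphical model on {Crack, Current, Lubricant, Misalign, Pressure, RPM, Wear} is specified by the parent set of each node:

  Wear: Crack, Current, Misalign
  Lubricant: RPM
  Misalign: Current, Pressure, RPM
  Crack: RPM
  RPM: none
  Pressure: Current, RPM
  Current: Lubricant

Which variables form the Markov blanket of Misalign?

Ch(Misalign) = {Wear}.
Misalign's parents: Current, Pressure, RPM.
Co-parents of Misalign (other parents of its children):
  parents(Wear) \ {Misalign} = {Crack, Current}.
Taking the union gives {Crack, Current, Pressure, RPM, Wear}.

{Crack, Current, Pressure, RPM, Wear}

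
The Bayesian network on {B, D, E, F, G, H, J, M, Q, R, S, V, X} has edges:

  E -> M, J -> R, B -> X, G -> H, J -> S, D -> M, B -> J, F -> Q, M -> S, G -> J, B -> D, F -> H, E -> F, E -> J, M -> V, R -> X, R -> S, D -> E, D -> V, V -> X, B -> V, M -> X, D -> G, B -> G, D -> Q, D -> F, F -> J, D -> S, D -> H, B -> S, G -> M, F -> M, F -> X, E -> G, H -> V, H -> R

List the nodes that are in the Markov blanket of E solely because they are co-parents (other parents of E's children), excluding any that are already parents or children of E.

Children of E: F, G, J, M.
  F also has parent D.
  parents(G) \ {E} = {B, D}.
  parents(J) \ {E} = {B, F, G}.
  parents(M) \ {E} = {D, F, G}.
Excluding nodes already adjacent to E (D, F, G, J, M), the co-parent-only contribution is {B}.

{B}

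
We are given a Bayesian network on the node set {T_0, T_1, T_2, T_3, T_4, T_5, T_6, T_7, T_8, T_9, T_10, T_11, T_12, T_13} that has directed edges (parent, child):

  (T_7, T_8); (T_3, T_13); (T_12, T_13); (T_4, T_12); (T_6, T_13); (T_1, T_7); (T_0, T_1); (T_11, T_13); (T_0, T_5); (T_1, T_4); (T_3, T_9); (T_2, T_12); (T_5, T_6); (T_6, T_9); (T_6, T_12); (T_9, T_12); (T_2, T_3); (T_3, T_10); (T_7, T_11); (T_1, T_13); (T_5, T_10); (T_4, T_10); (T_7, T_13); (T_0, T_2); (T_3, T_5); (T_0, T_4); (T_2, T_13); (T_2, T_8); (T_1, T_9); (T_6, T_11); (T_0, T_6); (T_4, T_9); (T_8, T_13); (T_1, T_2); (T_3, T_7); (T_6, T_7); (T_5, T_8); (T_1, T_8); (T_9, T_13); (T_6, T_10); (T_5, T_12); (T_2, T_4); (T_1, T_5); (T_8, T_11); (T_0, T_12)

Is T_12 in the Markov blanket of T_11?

T_12 is a co-parent of T_11: both are parents of T_13.
So T_12 ∈ MB(T_11).

Yes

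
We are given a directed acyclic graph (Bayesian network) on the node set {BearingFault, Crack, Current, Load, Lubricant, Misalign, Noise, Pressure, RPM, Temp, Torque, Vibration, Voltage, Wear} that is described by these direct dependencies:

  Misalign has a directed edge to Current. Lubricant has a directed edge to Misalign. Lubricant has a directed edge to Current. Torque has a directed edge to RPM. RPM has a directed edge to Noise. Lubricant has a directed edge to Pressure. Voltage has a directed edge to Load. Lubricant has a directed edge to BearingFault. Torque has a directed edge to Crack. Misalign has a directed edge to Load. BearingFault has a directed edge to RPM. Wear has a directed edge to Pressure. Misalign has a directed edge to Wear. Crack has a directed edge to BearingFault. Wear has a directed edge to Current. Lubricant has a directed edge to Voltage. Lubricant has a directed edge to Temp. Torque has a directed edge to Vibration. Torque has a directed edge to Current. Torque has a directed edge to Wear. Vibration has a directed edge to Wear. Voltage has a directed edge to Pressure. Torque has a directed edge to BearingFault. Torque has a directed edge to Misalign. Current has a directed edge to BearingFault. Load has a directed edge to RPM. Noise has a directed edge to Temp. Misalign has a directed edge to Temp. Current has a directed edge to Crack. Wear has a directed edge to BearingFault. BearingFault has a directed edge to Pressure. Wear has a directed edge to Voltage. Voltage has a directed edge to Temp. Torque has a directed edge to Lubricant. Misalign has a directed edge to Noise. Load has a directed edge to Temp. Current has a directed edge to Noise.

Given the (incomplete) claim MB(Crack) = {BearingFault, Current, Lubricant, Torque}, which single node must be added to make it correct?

Wear

Crack has child BearingFault.
Crack's parents: Current, Torque.
Co-parents of Crack (other parents of its children):
  BearingFault's other parents are Current, Lubricant, Torque, Wear.
MB(Crack) = {BearingFault, Current, Lubricant, Torque, Wear}.
Comparing with the claimed set, Wear is missing.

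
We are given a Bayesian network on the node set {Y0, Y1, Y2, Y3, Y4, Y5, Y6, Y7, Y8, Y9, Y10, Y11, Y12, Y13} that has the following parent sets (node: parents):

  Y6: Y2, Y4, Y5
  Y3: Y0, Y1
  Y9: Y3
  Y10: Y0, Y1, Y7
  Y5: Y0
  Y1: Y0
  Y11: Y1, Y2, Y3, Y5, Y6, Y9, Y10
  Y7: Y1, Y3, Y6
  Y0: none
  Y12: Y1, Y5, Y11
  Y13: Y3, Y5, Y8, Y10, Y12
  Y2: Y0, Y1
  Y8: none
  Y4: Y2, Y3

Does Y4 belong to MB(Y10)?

Children of Y10: Y11, Y13.
Parents of Y10: Y0, Y1, Y7.
Parents of each child, excluding Y10:
  Y11: Y1, Y2, Y3, Y5, Y6, Y9
  Y13: Y3, Y5, Y8, Y12
MB(Y10) = {Y0, Y1, Y2, Y3, Y5, Y6, Y7, Y8, Y9, Y11, Y12, Y13}; Y4 is not in this set.

No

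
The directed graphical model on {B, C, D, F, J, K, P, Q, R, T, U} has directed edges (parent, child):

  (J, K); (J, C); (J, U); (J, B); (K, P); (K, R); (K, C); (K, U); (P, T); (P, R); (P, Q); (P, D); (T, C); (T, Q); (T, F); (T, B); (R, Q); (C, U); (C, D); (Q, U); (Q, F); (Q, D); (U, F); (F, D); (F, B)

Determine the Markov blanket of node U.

{C, F, J, K, Q, T}

By definition, MB(U) is built from U's parents, U's children, and the co-parents of U.
Ch(U) = {F}.
U's parents: C, J, K, Q.
Parents of each child, excluding U:
  F also has parents Q, T.
Taking the union gives {C, F, J, K, Q, T}.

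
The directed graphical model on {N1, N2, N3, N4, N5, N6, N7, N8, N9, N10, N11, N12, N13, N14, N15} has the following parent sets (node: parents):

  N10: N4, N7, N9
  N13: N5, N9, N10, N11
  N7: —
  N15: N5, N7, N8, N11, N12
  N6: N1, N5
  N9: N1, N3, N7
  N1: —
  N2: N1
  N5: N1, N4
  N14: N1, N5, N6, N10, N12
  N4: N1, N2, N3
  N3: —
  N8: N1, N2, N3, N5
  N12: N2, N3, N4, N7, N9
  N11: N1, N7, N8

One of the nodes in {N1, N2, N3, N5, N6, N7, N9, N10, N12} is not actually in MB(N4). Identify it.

Parents of N4: N1, N2, N3.
Ch(N4) = {N5, N10, N12}.
Parents of each child, excluding N4:
  N5: N1
  N10: N7, N9
  N12: N2, N3, N7, N9
MB(N4) = {N1, N2, N3, N5, N7, N9, N10, N12}.
N6 is neither a parent, child, nor co-parent of N4, so it does not belong.

N6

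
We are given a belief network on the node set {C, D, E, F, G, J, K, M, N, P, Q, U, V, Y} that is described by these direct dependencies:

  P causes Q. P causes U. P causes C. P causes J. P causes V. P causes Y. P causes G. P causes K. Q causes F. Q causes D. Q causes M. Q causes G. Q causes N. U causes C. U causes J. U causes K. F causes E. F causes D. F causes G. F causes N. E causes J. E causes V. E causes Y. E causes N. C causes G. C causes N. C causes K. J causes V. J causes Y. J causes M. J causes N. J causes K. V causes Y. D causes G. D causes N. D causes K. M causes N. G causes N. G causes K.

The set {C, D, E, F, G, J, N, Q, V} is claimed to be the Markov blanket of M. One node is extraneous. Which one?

M's parents: J, Q.
M has child N.
Other parents of M's children:
  N also has parents C, D, E, F, G, J, Q.
MB(M) = {C, D, E, F, G, J, N, Q}.
V is neither a parent, child, nor co-parent of M, so it does not belong.

V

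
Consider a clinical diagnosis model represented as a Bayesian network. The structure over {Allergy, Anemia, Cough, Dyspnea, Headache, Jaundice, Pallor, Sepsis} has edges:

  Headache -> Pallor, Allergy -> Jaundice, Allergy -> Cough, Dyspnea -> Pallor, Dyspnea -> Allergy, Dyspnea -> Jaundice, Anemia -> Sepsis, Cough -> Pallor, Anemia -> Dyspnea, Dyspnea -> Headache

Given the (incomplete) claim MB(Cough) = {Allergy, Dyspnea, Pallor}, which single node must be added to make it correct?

A node's Markov blanket = Pa ∪ Ch ∪ (parents of Ch other than the node itself).
Cough has parent Allergy.
Ch(Cough) = {Pallor}.
For each child, the remaining parents (spouses of Cough):
  Pallor's other parents are Dyspnea, Headache.
MB(Cough) = {Allergy, Dyspnea, Headache, Pallor}.
Comparing with the claimed set, Headache is missing.

Headache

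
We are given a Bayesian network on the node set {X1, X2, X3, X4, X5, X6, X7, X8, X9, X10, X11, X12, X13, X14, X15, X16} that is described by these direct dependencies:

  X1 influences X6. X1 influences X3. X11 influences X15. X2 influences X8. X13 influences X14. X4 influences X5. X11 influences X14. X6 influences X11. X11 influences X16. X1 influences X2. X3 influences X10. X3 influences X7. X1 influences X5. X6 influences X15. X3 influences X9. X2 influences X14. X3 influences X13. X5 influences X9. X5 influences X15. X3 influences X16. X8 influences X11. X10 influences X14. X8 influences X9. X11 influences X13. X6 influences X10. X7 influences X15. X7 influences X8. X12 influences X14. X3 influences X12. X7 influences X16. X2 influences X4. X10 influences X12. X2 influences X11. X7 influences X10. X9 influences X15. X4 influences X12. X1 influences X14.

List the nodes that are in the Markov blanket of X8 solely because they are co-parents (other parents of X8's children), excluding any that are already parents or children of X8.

{X3, X5, X6}

Children of X8: X9, X11.
  X9: X3, X5
  X11: X2, X6
Excluding nodes already adjacent to X8 (X2, X7, X9, X11), the co-parent-only contribution is {X3, X5, X6}.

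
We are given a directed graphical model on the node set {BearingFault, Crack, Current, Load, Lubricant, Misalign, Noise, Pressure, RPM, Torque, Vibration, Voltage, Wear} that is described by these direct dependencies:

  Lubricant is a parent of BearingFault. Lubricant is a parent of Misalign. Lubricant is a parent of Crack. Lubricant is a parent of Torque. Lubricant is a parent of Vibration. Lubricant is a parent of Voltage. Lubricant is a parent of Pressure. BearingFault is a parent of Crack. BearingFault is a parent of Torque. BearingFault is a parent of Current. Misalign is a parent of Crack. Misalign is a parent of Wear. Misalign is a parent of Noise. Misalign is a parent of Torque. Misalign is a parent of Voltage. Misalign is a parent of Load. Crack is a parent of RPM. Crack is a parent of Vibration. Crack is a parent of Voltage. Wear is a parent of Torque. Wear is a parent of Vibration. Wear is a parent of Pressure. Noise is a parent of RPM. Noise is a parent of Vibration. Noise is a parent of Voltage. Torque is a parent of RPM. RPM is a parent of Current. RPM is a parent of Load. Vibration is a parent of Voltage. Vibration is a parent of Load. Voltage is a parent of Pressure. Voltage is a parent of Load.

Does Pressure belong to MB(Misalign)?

No

The Markov blanket of a node is its parents, its children, and the other parents of its children.
Misalign has parent Lubricant.
Children of Misalign: Crack, Load, Noise, Torque, Voltage, Wear.
Other parents of Misalign's children:
  Crack also has parents BearingFault, Lubricant.
  Wear: no additional parents.
  Noise has no other parent.
  parents(Torque) \ {Misalign} = {BearingFault, Lubricant, Wear}.
  Voltage also has parents Crack, Lubricant, Noise, Vibration.
  parents(Load) \ {Misalign} = {RPM, Vibration, Voltage}.
MB(Misalign) = {BearingFault, Crack, Load, Lubricant, Noise, RPM, Torque, Vibration, Voltage, Wear}; Pressure is not in this set.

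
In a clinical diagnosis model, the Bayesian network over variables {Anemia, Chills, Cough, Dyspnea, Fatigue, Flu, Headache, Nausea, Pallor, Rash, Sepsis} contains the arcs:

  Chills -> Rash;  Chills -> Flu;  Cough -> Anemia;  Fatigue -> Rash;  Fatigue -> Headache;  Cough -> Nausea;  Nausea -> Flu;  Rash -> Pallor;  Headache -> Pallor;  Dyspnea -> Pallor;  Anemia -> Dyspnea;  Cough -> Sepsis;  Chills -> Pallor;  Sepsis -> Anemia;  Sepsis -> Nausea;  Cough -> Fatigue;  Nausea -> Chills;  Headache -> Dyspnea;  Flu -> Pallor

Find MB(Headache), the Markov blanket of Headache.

By definition, MB(Headache) is built from Headache's parents, Headache's children, and the co-parents of Headache.
Headache's parents: Fatigue.
Ch(Headache) = {Dyspnea, Pallor}.
Other parents of Headache's children:
  Dyspnea also has parent Anemia.
  Pallor also has parents Chills, Dyspnea, Flu, Rash.
Union: {Fatigue} ∪ {Dyspnea, Pallor} ∪ {Anemia, Chills, Dyspnea, Flu, Rash} = {Anemia, Chills, Dyspnea, Fatigue, Flu, Pallor, Rash}.

{Anemia, Chills, Dyspnea, Fatigue, Flu, Pallor, Rash}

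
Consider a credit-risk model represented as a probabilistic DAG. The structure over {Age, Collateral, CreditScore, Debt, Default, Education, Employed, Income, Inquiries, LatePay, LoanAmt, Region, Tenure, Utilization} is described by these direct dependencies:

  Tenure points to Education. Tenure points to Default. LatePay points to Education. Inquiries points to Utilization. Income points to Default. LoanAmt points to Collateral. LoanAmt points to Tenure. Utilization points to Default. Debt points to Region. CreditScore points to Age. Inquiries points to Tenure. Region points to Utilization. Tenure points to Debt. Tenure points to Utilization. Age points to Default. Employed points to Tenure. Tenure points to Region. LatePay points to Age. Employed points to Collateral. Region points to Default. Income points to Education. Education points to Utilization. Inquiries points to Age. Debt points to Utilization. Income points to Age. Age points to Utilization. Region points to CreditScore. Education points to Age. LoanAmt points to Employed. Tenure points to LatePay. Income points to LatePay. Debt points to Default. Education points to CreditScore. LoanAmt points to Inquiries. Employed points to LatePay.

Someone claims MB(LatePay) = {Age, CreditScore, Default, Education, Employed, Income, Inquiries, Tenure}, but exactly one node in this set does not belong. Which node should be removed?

A node's Markov blanket = Pa ∪ Ch ∪ (parents of Ch other than the node itself).
Parents of LatePay: Employed, Income, Tenure.
LatePay has children Age, Education.
For each child, the remaining parents (spouses of LatePay):
  Education: Income, Tenure
  Age: CreditScore, Education, Income, Inquiries
MB(LatePay) = {Age, CreditScore, Education, Employed, Income, Inquiries, Tenure}.
Default is neither a parent, child, nor co-parent of LatePay, so it does not belong.

Default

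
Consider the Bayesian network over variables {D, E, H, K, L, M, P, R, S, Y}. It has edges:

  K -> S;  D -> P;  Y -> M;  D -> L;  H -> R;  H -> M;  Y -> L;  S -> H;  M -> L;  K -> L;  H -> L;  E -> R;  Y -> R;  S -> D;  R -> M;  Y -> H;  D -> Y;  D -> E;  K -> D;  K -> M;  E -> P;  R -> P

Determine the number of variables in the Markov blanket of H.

Parents of H: S, Y.
H has children L, M, R.
Parents of each child, excluding H:
  parents(R) \ {H} = {E, Y}.
  parents(M) \ {H} = {K, R, Y}.
  L's other parents are D, K, M, Y.
MB(H) = {D, E, K, L, M, R, S, Y}, which has 8 nodes.

8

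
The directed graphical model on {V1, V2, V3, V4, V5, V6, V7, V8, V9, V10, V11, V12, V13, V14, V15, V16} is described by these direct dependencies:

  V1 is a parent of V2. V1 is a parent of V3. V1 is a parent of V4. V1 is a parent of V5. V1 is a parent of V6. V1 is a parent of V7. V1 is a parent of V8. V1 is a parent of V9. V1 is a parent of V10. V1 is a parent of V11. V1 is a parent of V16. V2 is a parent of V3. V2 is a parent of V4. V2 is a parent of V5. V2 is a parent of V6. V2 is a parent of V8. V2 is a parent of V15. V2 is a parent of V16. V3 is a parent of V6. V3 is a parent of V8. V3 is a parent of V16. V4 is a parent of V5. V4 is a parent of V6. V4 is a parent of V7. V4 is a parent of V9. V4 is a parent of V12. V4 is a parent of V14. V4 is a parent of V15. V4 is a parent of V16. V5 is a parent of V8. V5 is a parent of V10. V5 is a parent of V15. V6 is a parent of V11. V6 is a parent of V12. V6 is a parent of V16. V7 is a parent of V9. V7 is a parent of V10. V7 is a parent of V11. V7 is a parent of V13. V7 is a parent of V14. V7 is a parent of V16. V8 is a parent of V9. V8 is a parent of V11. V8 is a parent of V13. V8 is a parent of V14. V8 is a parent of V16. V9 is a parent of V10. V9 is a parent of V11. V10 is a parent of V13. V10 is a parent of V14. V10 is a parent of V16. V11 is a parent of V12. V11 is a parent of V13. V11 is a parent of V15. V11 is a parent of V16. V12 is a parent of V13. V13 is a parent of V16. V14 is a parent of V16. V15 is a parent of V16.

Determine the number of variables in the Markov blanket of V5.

By definition, MB(V5) is built from V5's parents, V5's children, and the co-parents of V5.
V5 has children V8, V10, V15.
V5's parents: V1, V2, V4.
Other parents of V5's children:
  V8's other parents are V1, V2, V3.
  V10's other parents are V1, V7, V9.
  V15's other parents are V2, V4, V11.
MB(V5) = {V1, V2, V3, V4, V7, V8, V9, V10, V11, V15}, which has 10 nodes.

10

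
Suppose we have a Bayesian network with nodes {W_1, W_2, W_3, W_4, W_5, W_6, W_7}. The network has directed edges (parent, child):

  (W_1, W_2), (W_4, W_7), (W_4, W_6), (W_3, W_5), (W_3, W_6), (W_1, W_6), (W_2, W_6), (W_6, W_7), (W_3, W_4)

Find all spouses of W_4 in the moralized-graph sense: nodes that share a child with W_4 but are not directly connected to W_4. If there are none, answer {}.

{W_1, W_2}

Children of W_4: W_6, W_7.
  W_6 also has parents W_1, W_2, W_3.
  W_7 also has parent W_6.
Excluding nodes already adjacent to W_4 (W_3, W_6, W_7), the co-parent-only contribution is {W_1, W_2}.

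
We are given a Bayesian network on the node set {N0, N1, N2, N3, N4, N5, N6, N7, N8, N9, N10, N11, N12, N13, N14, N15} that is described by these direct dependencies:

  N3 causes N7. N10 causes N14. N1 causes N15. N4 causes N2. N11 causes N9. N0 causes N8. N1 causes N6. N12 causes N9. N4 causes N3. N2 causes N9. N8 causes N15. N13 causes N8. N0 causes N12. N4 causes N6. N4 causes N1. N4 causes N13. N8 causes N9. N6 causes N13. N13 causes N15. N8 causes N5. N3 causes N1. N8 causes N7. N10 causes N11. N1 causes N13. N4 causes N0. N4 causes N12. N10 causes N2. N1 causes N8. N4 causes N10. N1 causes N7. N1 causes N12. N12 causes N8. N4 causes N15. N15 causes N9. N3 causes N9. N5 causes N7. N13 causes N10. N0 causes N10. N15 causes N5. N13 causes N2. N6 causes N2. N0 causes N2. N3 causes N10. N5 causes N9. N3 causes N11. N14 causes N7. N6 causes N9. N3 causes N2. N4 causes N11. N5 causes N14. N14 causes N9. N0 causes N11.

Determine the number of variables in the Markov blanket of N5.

12

N5 has parents N8, N15.
Ch(N5) = {N7, N9, N14}.
Co-parents of N5 (other parents of its children):
  N14's other parent is N10.
  N9 also has parents N2, N3, N6, N8, N11, N12, N14, N15.
  N7's other parents are N1, N3, N8, N14.
MB(N5) = {N1, N2, N3, N6, N7, N8, N9, N10, N11, N12, N14, N15}, which has 12 nodes.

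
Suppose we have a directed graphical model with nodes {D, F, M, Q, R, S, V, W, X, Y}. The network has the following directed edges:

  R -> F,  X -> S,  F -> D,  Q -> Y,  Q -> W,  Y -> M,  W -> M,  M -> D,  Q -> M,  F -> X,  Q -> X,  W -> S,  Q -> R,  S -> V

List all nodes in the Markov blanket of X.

{F, Q, S, W}

Pa(X) = {F, Q}.
X has child S.
For each child, the remaining parents (spouses of X):
  parents(S) \ {X} = {W}.
So the Markov blanket of X is {F, Q, S, W}.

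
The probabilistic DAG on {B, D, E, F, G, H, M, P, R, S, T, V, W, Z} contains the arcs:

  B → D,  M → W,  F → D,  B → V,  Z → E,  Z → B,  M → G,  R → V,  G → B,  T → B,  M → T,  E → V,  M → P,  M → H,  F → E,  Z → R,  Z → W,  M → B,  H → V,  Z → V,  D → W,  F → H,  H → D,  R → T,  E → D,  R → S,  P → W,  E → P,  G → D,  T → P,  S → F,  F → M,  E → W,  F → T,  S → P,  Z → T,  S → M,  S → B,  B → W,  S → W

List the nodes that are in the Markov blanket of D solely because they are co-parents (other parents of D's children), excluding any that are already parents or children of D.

{M, P, S, Z}

Children of D: W.
  W also has parents B, E, M, P, S, Z.
Excluding nodes already adjacent to D (B, E, F, G, H, W), the co-parent-only contribution is {M, P, S, Z}.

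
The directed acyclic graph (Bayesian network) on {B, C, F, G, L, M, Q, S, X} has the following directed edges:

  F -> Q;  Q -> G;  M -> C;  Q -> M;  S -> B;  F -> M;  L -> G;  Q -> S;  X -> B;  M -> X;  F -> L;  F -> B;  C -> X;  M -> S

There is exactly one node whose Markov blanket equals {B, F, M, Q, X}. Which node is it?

The target node must have every member of {B, F, M, Q, X} as a parent, child, or co-parent, and no others.
Parents of S: M, Q; children: B; co-parents: F, X.
These exactly cover the given set, so the node is S.

S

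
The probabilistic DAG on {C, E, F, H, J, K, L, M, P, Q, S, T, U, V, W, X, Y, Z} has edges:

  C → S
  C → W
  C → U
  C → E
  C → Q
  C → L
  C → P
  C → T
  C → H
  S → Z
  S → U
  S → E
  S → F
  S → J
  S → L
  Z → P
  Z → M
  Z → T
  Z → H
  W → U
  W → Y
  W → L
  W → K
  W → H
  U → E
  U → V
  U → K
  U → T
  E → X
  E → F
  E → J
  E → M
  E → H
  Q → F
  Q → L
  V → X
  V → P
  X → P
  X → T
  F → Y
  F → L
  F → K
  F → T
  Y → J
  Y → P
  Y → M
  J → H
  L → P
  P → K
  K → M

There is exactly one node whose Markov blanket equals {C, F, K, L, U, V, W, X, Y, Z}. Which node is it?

The target node must have every member of {C, F, K, L, U, V, W, X, Y, Z} as a parent, child, or co-parent, and no others.
Parents of P: C, L, V, X, Y, Z; children: K; co-parents: F, U, W.
These exactly cover the given set, so the node is P.

P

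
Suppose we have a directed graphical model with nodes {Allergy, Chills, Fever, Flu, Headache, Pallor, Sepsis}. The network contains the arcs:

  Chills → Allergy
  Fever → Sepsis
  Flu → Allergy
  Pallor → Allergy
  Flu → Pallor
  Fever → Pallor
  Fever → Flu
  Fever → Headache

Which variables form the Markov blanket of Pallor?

{Allergy, Chills, Fever, Flu}

Pallor's parents: Fever, Flu.
Ch(Pallor) = {Allergy}.
Co-parents of Pallor (other parents of its children):
  Allergy's other parents are Chills, Flu.
Union: {Fever, Flu} ∪ {Allergy} ∪ {Chills, Flu} = {Allergy, Chills, Fever, Flu}.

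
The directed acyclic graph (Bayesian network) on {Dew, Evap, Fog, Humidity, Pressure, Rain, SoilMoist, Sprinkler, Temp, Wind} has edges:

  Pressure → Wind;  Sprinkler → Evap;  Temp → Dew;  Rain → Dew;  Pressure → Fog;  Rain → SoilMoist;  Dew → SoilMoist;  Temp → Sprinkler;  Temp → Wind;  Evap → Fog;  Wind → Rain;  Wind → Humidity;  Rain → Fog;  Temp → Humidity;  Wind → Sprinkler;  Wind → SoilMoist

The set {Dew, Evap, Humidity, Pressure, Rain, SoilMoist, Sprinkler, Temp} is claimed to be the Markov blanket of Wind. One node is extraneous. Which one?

Evap

Parents of Wind: Pressure, Temp.
Children of Wind: Humidity, Rain, SoilMoist, Sprinkler.
Parents of each child, excluding Wind:
  Sprinkler: Temp
  Rain: —
  Humidity: Temp
  SoilMoist: Dew, Rain
MB(Wind) = {Dew, Humidity, Pressure, Rain, SoilMoist, Sprinkler, Temp}.
Evap is neither a parent, child, nor co-parent of Wind, so it does not belong.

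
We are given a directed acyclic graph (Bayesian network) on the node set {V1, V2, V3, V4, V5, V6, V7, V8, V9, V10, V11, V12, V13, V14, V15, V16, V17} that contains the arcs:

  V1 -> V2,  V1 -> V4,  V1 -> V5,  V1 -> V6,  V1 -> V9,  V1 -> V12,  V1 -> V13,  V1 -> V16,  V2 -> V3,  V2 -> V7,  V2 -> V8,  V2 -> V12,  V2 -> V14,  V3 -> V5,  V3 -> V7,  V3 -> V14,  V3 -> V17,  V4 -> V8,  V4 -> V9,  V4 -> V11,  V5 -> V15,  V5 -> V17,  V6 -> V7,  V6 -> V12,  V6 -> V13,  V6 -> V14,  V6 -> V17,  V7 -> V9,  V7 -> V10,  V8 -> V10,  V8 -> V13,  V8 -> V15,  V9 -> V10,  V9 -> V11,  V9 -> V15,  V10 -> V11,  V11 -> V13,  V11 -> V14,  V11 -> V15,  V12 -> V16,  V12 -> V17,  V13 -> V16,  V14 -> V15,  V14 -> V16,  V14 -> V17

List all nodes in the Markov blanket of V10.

The Markov blanket of a node is its parents, its children, and the other parents of its children.
Ch(V10) = {V11}.
Parents of V10: V7, V8, V9.
Parents of each child, excluding V10:
  parents(V11) \ {V10} = {V4, V9}.
MB(V10) = {V4, V7, V8, V9, V11}.

{V4, V7, V8, V9, V11}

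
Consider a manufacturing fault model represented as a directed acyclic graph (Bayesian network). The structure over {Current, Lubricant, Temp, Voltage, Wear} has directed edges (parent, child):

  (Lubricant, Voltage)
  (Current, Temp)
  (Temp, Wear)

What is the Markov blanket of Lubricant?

Ch(Lubricant) = {Voltage}.
Lubricant's parents: none.
Parents of each child, excluding Lubricant:
  Voltage: —
MB(Lubricant) = {Voltage}.

{Voltage}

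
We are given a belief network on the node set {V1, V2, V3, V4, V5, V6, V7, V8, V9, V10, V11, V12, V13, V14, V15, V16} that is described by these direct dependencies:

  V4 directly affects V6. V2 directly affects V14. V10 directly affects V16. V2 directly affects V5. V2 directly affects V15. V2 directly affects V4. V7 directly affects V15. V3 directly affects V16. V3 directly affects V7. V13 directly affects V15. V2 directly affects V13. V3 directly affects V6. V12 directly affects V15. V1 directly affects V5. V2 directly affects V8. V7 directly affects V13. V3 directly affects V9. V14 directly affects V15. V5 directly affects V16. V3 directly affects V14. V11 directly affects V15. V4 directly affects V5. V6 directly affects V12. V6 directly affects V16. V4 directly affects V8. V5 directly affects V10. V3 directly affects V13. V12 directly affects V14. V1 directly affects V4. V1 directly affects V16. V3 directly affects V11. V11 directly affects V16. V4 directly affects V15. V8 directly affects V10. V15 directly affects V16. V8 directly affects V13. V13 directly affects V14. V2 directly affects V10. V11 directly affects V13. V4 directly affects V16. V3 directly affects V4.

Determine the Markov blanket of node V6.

Ch(V6) = {V12, V16}.
V6 has parents V3, V4.
For each child, the remaining parents (spouses of V6):
  V12: —
  V16: V1, V3, V4, V5, V10, V11, V15
Union: {V3, V4} ∪ {V12, V16} ∪ {V1, V3, V4, V5, V10, V11, V15} = {V1, V3, V4, V5, V10, V11, V12, V15, V16}.

{V1, V3, V4, V5, V10, V11, V12, V15, V16}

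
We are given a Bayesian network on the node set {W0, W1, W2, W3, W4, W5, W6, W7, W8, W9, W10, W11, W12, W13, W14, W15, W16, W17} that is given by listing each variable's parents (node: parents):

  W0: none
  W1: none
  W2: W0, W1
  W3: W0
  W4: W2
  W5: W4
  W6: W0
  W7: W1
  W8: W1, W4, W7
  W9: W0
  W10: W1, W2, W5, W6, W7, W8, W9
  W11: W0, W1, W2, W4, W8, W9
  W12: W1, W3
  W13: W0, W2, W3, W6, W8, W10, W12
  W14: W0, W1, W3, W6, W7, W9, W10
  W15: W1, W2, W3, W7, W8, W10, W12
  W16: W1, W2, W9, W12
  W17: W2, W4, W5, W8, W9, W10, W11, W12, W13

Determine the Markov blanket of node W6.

{W0, W1, W2, W3, W5, W7, W8, W9, W10, W12, W13, W14}

Pa(W6) = {W0}.
W6 has children W10, W13, W14.
Parents of each child, excluding W6:
  W10: W1, W2, W5, W7, W8, W9
  W13: W0, W2, W3, W8, W10, W12
  W14: W0, W1, W3, W7, W9, W10
So the Markov blanket of W6 is {W0, W1, W2, W3, W5, W7, W8, W9, W10, W12, W13, W14}.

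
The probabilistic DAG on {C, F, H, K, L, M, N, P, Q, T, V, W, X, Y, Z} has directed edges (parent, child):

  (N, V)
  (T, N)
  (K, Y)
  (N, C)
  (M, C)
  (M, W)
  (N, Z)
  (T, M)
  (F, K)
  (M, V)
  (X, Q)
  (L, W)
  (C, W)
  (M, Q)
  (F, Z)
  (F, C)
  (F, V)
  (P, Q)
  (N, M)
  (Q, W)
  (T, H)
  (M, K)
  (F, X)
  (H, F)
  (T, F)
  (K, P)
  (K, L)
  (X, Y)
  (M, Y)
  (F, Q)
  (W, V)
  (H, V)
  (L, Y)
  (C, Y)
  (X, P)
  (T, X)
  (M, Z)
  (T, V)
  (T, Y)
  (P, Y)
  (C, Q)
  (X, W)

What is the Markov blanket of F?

{C, H, K, M, N, P, Q, T, V, W, X, Z}

F has parents H, T.
Children of F: C, K, Q, V, X, Z.
Parents of each child, excluding F:
  parents(K) \ {F} = {M}.
  Z also has parents M, N.
  parents(X) \ {F} = {T}.
  parents(C) \ {F} = {M, N}.
  parents(Q) \ {F} = {C, M, P, X}.
  parents(V) \ {F} = {H, M, N, T, W}.
MB(F) = {C, H, K, M, N, P, Q, T, V, W, X, Z}.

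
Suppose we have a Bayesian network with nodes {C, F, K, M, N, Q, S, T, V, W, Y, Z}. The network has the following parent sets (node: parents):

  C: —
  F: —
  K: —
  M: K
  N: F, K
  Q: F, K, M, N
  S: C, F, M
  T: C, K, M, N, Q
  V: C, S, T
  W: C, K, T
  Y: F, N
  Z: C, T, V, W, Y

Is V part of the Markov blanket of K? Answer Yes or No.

K has children M, N, Q, T, W.
K's parents: none.
Parents of each child, excluding K:
  M has no other parent.
  N's other parent is F.
  parents(Q) \ {K} = {F, M, N}.
  T's other parents are C, M, N, Q.
  W also has parents C, T.
MB(K) = {C, F, M, N, Q, T, W}; V is not in this set.

No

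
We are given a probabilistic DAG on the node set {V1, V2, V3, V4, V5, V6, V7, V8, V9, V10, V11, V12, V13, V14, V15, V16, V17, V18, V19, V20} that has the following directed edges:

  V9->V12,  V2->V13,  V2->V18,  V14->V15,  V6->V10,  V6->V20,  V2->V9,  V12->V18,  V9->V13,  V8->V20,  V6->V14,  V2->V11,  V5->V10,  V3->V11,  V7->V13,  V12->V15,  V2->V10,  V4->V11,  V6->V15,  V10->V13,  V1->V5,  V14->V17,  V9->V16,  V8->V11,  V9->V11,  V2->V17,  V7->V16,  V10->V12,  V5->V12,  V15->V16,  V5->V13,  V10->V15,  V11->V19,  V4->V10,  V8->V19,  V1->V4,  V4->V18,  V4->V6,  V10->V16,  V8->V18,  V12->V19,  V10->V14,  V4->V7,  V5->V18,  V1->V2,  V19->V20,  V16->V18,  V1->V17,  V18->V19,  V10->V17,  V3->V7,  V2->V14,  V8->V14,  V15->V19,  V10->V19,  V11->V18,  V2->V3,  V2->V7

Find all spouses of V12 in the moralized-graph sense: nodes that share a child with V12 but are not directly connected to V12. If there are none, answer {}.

Children of V12: V15, V18, V19.
  V15 also has parents V6, V10, V14.
  parents(V18) \ {V12} = {V2, V4, V5, V8, V11, V16}.
  V19's other parents are V8, V10, V11, V15, V18.
Excluding nodes already adjacent to V12 (V5, V9, V10, V15, V18, V19), the co-parent-only contribution is {V2, V4, V6, V8, V11, V14, V16}.

{V2, V4, V6, V8, V11, V14, V16}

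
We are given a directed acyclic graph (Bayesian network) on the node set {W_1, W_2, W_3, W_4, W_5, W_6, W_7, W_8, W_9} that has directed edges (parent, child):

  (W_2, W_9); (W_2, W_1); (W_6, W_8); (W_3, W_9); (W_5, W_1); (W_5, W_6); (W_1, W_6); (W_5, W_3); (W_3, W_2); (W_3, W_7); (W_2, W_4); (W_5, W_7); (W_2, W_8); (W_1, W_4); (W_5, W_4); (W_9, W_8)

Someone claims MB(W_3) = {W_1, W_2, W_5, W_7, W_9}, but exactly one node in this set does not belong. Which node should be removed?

W_1

The Markov blanket of a node is its parents, its children, and the other parents of its children.
W_3's children: W_2, W_7, W_9.
W_3's parents: W_5.
Co-parents of W_3 (other parents of its children):
  W_2: no additional parents.
  W_7's other parent is W_5.
  parents(W_9) \ {W_3} = {W_2}.
MB(W_3) = {W_2, W_5, W_7, W_9}.
W_1 is neither a parent, child, nor co-parent of W_3, so it does not belong.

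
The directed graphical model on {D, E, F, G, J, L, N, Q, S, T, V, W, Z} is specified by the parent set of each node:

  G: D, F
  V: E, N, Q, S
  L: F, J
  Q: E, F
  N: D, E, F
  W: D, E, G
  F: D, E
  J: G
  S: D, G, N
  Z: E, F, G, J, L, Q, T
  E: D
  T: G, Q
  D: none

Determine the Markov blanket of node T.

{E, F, G, J, L, Q, Z}

Recall MB(v) = parents ∪ children ∪ spouses, where spouses are the other parents of v's children.
Pa(T) = {G, Q}.
T has child Z.
Other parents of T's children:
  Z's other parents are E, F, G, J, L, Q.
Union: {G, Q} ∪ {Z} ∪ {E, F, G, J, L, Q} = {E, F, G, J, L, Q, Z}.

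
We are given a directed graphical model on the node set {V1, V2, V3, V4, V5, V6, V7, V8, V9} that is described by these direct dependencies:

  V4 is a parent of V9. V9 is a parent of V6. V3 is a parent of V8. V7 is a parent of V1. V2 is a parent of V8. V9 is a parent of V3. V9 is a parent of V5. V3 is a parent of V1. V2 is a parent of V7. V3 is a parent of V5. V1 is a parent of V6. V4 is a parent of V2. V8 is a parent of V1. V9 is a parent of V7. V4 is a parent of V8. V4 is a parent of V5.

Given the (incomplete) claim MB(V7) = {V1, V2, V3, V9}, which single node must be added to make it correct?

V8

The Markov blanket of a node is its parents, its children, and the other parents of its children.
Pa(V7) = {V2, V9}.
V7 has child V1.
Co-parents of V7 (other parents of its children):
  V1 also has parents V3, V8.
MB(V7) = {V1, V2, V3, V8, V9}.
Comparing with the claimed set, V8 is missing.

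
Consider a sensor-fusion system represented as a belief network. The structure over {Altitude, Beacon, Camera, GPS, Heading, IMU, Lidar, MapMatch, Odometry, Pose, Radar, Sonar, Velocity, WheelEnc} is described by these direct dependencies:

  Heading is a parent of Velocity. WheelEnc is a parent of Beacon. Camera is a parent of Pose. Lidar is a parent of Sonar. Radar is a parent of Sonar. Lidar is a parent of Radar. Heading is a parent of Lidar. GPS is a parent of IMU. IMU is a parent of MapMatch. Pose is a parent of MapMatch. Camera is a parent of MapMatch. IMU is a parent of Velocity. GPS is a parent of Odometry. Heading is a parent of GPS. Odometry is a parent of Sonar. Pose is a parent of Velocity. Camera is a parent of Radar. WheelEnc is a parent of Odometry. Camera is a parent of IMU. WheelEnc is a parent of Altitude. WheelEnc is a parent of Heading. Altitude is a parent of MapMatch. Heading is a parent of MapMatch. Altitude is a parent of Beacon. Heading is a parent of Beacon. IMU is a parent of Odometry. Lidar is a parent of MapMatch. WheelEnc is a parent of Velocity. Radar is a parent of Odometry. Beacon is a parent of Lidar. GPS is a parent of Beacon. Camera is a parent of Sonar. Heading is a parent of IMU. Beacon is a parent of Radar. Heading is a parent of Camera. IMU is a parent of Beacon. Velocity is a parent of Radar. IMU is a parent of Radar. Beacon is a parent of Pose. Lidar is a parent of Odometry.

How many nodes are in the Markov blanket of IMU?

12

A node's Markov blanket = Pa ∪ Ch ∪ (parents of Ch other than the node itself).
IMU has parents Camera, GPS, Heading.
IMU's children: Beacon, MapMatch, Odometry, Radar, Velocity.
Parents of each child, excluding IMU:
  Beacon: Altitude, GPS, Heading, WheelEnc
  Velocity: Heading, Pose, WheelEnc
  Radar: Beacon, Camera, Lidar, Velocity
  Odometry: GPS, Lidar, Radar, WheelEnc
  MapMatch: Altitude, Camera, Heading, Lidar, Pose
MB(IMU) = {Altitude, Beacon, Camera, GPS, Heading, Lidar, MapMatch, Odometry, Pose, Radar, Velocity, WheelEnc}, which has 12 nodes.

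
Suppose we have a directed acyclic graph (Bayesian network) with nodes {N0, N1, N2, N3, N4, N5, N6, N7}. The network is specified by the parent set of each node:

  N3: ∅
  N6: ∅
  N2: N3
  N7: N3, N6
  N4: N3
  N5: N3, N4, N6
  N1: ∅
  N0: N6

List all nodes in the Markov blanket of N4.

Pa(N4) = {N3}.
N4 has child N5.
For each child, the remaining parents (spouses of N4):
  N5's other parents are N3, N6.
Union: {N3} ∪ {N5} ∪ {N3, N6} = {N3, N5, N6}.

{N3, N5, N6}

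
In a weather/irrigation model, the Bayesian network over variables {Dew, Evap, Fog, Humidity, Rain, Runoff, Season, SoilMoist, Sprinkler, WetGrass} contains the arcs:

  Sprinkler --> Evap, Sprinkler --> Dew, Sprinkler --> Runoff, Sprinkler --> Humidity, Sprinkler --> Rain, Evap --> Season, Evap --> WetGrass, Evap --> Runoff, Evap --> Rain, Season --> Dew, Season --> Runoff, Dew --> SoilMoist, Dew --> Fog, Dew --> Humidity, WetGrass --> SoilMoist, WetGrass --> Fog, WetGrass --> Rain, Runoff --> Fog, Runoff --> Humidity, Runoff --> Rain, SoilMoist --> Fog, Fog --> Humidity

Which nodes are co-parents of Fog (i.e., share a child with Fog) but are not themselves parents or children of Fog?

{Sprinkler}

Children of Fog: Humidity.
  Humidity's other parents are Dew, Runoff, Sprinkler.
Excluding nodes already adjacent to Fog (Dew, Humidity, Runoff, SoilMoist, WetGrass), the co-parent-only contribution is {Sprinkler}.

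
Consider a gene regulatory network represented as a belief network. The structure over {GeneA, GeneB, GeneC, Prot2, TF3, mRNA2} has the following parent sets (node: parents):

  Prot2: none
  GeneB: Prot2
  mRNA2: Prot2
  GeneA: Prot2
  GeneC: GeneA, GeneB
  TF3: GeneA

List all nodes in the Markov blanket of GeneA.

GeneA's parents: Prot2.
GeneA's children: GeneC, TF3.
Parents of each child, excluding GeneA:
  GeneC: GeneB
  TF3: —
Union: {Prot2} ∪ {GeneC, TF3} ∪ {GeneB} = {GeneB, GeneC, Prot2, TF3}.

{GeneB, GeneC, Prot2, TF3}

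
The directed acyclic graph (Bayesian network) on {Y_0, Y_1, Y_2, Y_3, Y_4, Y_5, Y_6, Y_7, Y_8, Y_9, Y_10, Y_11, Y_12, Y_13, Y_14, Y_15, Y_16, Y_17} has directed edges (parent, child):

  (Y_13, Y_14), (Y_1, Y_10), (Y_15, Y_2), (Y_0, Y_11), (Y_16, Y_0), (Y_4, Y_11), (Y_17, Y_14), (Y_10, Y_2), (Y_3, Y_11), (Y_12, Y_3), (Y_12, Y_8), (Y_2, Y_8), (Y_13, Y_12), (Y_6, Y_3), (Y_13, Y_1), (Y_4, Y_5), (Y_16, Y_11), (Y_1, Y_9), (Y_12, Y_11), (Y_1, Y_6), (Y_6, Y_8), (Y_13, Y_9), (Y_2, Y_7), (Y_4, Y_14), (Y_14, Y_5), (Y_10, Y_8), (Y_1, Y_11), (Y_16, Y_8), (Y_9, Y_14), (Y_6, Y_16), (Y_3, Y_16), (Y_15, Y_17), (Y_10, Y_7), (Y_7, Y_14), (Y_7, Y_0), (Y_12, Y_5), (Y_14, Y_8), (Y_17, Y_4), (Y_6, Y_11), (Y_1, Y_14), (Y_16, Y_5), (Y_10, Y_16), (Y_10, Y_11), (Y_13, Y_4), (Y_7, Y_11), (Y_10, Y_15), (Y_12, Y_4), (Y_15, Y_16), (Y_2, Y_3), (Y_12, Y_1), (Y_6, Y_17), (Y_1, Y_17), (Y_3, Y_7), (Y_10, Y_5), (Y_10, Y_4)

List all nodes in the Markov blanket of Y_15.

The Markov blanket of a node is its parents, its children, and the other parents of its children.
Pa(Y_15) = {Y_10}.
Y_15's children: Y_2, Y_16, Y_17.
For each child, the remaining parents (spouses of Y_15):
  Y_2 also has parent Y_10.
  parents(Y_17) \ {Y_15} = {Y_1, Y_6}.
  parents(Y_16) \ {Y_15} = {Y_3, Y_6, Y_10}.
Union: {Y_10} ∪ {Y_2, Y_16, Y_17} ∪ {Y_1, Y_3, Y_6, Y_10} = {Y_1, Y_2, Y_3, Y_6, Y_10, Y_16, Y_17}.

{Y_1, Y_2, Y_3, Y_6, Y_10, Y_16, Y_17}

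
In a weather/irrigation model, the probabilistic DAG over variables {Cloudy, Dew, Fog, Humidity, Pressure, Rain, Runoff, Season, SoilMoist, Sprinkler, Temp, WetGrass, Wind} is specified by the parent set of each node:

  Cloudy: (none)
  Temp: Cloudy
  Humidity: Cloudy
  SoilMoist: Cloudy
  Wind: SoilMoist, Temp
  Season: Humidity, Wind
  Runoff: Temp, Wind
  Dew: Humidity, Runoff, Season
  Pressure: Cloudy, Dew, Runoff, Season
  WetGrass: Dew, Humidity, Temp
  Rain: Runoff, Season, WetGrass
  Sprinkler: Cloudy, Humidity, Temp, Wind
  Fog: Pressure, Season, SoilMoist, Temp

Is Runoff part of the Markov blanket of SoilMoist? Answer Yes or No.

No

A node's Markov blanket = Pa ∪ Ch ∪ (parents of Ch other than the node itself).
Children of SoilMoist: Fog, Wind.
Parents of SoilMoist: Cloudy.
Other parents of SoilMoist's children:
  Wind: Temp
  Fog: Pressure, Season, Temp
MB(SoilMoist) = {Cloudy, Fog, Pressure, Season, Temp, Wind}; Runoff is not in this set.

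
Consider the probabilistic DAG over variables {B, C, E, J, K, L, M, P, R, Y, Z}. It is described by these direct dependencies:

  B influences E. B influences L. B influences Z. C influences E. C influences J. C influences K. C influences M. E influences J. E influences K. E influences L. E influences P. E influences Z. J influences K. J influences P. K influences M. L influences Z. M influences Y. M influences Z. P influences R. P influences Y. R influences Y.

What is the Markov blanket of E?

E's parents: B, C.
E has children J, K, L, P, Z.
For each child, the remaining parents (spouses of E):
  J's other parent is C.
  K's other parents are C, J.
  L's other parent is B.
  P's other parent is J.
  parents(Z) \ {E} = {B, L, M}.
Taking the union gives {B, C, J, K, L, M, P, Z}.

{B, C, J, K, L, M, P, Z}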